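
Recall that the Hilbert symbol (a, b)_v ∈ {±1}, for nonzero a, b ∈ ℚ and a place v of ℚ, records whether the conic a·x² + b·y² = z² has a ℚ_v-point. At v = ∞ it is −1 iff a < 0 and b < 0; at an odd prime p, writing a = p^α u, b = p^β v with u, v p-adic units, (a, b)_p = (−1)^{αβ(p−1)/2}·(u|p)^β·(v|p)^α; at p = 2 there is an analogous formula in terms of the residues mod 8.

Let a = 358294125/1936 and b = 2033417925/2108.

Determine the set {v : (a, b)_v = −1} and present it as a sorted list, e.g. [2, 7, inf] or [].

[3, 11, 17, 23, 31, 37]

(a, b) ≡ (292485, 133331) mod (ℚ^×)²; places V = {2, 3, 5, 7, 11, 17, 23, 31, 37, ∞}.
(a,b)_11: α=-2, u≡7; β=1, v≡6 (mod 11); (7|11)=-1, (6|11)=-1; sign (−1)^0·-1^1·-1^-2 = -1.
(a,b)_7: α=2, u≡4; β=2, v≡1 (mod 7); (4|7)=+1, (1|7)=+1; sign (−1)^0·+1^2·+1^2 = +1.
(a,b)_23: α=0, u≡14; β=1, v≡8 (mod 23); (14|23)=-1, (8|23)=+1; sign (−1)^0·-1^1·+1^0 = -1.
(a,b)_∞: sgn(292485)=+, sgn(133331)=+, so +1.
(a,b)_37: α=1, u≡8; β=0, v≡29 (mod 37); (8|37)=-1, (29|37)=-1; sign (−1)^0·-1^0·-1^1 = -1.
(a,b)_5: α=3, u≡3; β=2, v≡4 (mod 5); (3|5)=-1, (4|5)=+1; sign (−1)^0·-1^2·+1^3 = +1.
(a,b)_17: α=1, u≡8; β=-1, v≡14 (mod 17); (8|17)=+1, (14|17)=-1; sign (−1)^0·+1^-1·-1^1 = -1.
(a,b)_2: α=-4, β=-2; u≡5, v≡3 (mod 8); ε(u)ε(v)=0·1, αω(v)=-4·1, βω(u)=-2·1; sum ≡ 0  ⇒  +1.
(a,b)_3: α=1, u≡1; β=8, v≡2 (mod 3); (1|3)=+1, (2|3)=-1; sign (−1)^0·+1^8·-1^1 = -1.
(a,b)_31: α=1, u≡17; β=-1, v≡29 (mod 31); (17|31)=-1, (29|31)=-1; sign (−1)^1·-1^-1·-1^1 = -1.
(292485, 133331 / ℚ) ramifies at {3, 11, 17, 23, 31, 37}: a division algebra.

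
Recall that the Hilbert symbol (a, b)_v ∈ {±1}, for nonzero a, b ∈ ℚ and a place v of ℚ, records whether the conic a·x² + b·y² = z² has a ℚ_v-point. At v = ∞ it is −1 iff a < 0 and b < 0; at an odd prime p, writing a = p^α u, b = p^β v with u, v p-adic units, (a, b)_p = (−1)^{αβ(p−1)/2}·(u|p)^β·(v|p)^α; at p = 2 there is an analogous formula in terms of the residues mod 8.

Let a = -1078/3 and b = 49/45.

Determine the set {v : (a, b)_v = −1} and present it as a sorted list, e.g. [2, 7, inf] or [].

[2, 3]

Mod squares: a ≡ -66, b ≡ 5. Check v ∈ {∞, 2, 3, 5, 7, 11}.
v=∞: -66 < 0 and 5 > 0  ⇒  (a,b)_∞ = +1.
v=11: a=11^1·(≡4), b=11^0·(≡5) mod 11; (4|11)=+1, (5|11)=+1; (−1)^{1·0·5}·(+1)^0·(+1)^1 = +1.
v=5: a=5^0·(≡4), b=5^-1·(≡1) mod 5; (4|5)=+1, (1|5)=+1; (−1)^{0·-1·2}·(+1)^-1·(+1)^0 = +1.
v=2: v_2(a)=1, v_2(b)=0; units ≡ 7, 5 (mod 8); ε·ε+αω+βω = 1·0+1·1+0·0 ≡ 1  ⇒  (a,b)_2 = -1.
v=3: a=3^-1·(≡2), b=3^-2·(≡2) mod 3; (2|3)=-1, (2|3)=-1; (−1)^{-1·-2·1}·(-1)^-2·(-1)^-1 = -1.
v=7: a=7^2·(≡2), b=7^2·(≡5) mod 7; (2|7)=+1, (5|7)=-1; (−1)^{2·2·3}·(+1)^2·(-1)^2 = +1.
Ram(-66, 5) = {2, 3}; no ℚ_2-point on the conic.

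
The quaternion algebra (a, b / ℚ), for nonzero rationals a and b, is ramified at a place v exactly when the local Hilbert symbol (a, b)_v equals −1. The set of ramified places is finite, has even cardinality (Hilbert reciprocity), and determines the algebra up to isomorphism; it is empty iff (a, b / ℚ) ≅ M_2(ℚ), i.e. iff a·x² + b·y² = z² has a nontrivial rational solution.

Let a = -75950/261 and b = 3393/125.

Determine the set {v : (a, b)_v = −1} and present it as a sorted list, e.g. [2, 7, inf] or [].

[2, 5]

Mod squares: a ≡ -1798, b ≡ 1885. Check v ∈ {∞, 2, 3, 5, 7, 13, 29, 31}.
v=31: a=31^1·(≡19), b=31^0·(≡14) mod 31; (19|31)=+1, (14|31)=+1; (−1)^{1·0·15}·(+1)^0·(+1)^1 = +1.
v=2: v_2(a)=1, v_2(b)=0; units ≡ 5, 5 (mod 8); ε·ε+αω+βω = 0·0+1·1+0·1 ≡ 1  ⇒  (a,b)_2 = -1.
v=7: a=7^2·(≡2), b=7^0·(≡2) mod 7; (2|7)=+1, (2|7)=+1; (−1)^{2·0·3}·(+1)^0·(+1)^2 = +1.
v=∞: -1798 < 0 and 1885 > 0  ⇒  (a,b)_∞ = +1.
v=5: a=5^2·(≡2), b=5^-3·(≡3) mod 5; (2|5)=-1, (3|5)=-1; (−1)^{2·-3·2}·(-1)^-3·(-1)^2 = -1.
v=29: a=29^-1·(≡13), b=29^1·(≡13) mod 29; (13|29)=+1, (13|29)=+1; (−1)^{-1·1·14}·(+1)^1·(+1)^-1 = +1.
v=13: a=13^0·(≡9), b=13^1·(≡5) mod 13; (9|13)=+1, (5|13)=-1; (−1)^{0·1·6}·(+1)^1·(-1)^0 = +1.
v=3: a=3^-2·(≡2), b=3^2·(≡1) mod 3; (2|3)=-1, (1|3)=+1; (−1)^{-2·2·1}·(-1)^2·(+1)^-2 = +1.
|Ram(-1798, 1885)| = 2, even; anisotropic at {2, 5}.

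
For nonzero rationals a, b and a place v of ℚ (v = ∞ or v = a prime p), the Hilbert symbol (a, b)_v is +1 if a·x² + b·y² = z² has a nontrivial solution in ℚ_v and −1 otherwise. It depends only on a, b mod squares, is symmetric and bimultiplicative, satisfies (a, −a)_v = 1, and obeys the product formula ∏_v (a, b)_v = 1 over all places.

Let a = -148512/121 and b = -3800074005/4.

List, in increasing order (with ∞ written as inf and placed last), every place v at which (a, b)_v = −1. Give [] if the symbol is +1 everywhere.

[5, 7, 13, inf]

(a, b) ≡ (-9282, -8645) mod (ℚ^×)²; places V = {2, 3, 5, 7, 11, 13, 17, 19, ∞}.
(a,b)_2: α=5, β=-2; u≡7, v≡3 (mod 8); ε(u)ε(v)=1·1, αω(v)=5·1, βω(u)=-2·0; sum ≡ 0  ⇒  +1.
(a,b)_17: α=1, u≡1; β=2, v≡16 (mod 17); (1|17)=+1, (16|17)=+1; sign (−1)^0·+1^2·+1^1 = +1.
(a,b)_3: α=1, u≡2; β=2, v≡1 (mod 3); (2|3)=-1, (1|3)=+1; sign (−1)^0·-1^2·+1^1 = +1.
(a,b)_5: α=0, u≡3; β=1, v≡1 (mod 5); (3|5)=-1, (1|5)=+1; sign (−1)^0·-1^1·+1^0 = -1.
(a,b)_∞: sgn(-9282)=−, sgn(-8645)=−, so -1.
(a,b)_11: α=-2, u≡10; β=0, v≡5 (mod 11); (10|11)=-1, (5|11)=+1; sign (−1)^0·-1^0·+1^-2 = +1.
(a,b)_7: α=1, u≡4; β=1, v≡4 (mod 7); (4|7)=+1, (4|7)=+1; sign (−1)^1·+1^1·+1^1 = -1.
(a,b)_13: α=1, u≡4; β=3, v≡6 (mod 13); (4|13)=+1, (6|13)=-1; sign (−1)^0·+1^3·-1^1 = -1.
(a,b)_19: α=0, u≡7; β=1, v≡1 (mod 19); (7|19)=+1, (1|19)=+1; sign (−1)^0·+1^1·+1^0 = +1.
|Ram(-9282, -8645)| = 4, even; anisotropic at {5, 7, 13, ∞}.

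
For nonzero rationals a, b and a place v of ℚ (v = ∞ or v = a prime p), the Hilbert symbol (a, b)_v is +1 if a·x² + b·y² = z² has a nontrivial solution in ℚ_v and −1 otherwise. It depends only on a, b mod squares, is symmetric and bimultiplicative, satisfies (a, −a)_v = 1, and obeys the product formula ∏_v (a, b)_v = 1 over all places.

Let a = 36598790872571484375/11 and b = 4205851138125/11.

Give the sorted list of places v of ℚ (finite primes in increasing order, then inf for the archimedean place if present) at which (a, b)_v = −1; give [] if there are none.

Mod squares: a ≡ 7293, b ≡ 231. Check v ∈ {∞, 2, 3, 5, 7, 11, 13, 17}.
v=13: a=13^3·(≡6), b=13^2·(≡9) mod 13; (6|13)=-1, (9|13)=+1; (−1)^{3·2·6}·(-1)^2·(+1)^3 = +1.
v=∞: 7293 > 0 and 231 > 0  ⇒  (a,b)_∞ = +1.
v=7: a=7^2·(≡5), b=7^1·(≡6) mod 7; (5|7)=-1, (6|7)=-1; (−1)^{2·1·3}·(-1)^1·(-1)^2 = -1.
v=17: a=17^3·(≡2), b=17^2·(≡14) mod 17; (2|17)=+1, (14|17)=-1; (−1)^{3·2·8}·(+1)^2·(-1)^3 = -1.
v=5: a=5^8·(≡3), b=5^4·(≡1) mod 5; (3|5)=-1, (1|5)=+1; (−1)^{8·4·2}·(-1)^4·(+1)^8 = +1.
v=2: v_2(a)=0, v_2(b)=0; units ≡ 5, 7 (mod 8); ε·ε+αω+βω = 0·1+0·0+0·1 ≡ 0  ⇒  (a,b)_2 = +1.
v=3: a=3^11·(≡1), b=3^9·(≡2) mod 3; (1|3)=+1, (2|3)=-1; (−1)^{11·9·1}·(+1)^9·(-1)^11 = +1.
v=11: a=11^-1·(≡5), b=11^-1·(≡10) mod 11; (5|11)=+1, (10|11)=-1; (−1)^{-1·-1·5}·(+1)^-1·(-1)^-1 = +1.
Ram(7293, 231) = {7, 17}; no ℚ_7-point on the conic.

[7, 17]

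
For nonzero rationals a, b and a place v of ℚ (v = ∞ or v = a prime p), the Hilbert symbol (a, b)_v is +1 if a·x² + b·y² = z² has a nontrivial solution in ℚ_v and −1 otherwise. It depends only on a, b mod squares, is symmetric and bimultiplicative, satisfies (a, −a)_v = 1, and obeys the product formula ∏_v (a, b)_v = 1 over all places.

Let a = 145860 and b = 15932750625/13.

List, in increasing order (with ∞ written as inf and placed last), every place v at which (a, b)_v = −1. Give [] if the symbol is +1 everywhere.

Mod squares: a ≡ 36465, b ≡ 13. Check v ∈ {∞, 2, 3, 5, 11, 13, 17}.
v=3: a=3^1·(≡2), b=3^6·(≡1) mod 3; (2|3)=-1, (1|3)=+1; (−1)^{1·6·1}·(-1)^6·(+1)^1 = +1.
v=2: v_2(a)=2, v_2(b)=0; units ≡ 1, 5 (mod 8); ε·ε+αω+βω = 0·0+2·1+0·0 ≡ 0  ⇒  (a,b)_2 = +1.
v=13: a=13^1·(≡1), b=13^-1·(≡12) mod 13; (1|13)=+1, (12|13)=+1; (−1)^{1·-1·6}·(+1)^-1·(+1)^1 = +1.
v=5: a=5^1·(≡2), b=5^4·(≡2) mod 5; (2|5)=-1, (2|5)=-1; (−1)^{1·4·2}·(-1)^4·(-1)^1 = -1.
v=∞: 36465 > 0 and 13 > 0  ⇒  (a,b)_∞ = +1.
v=17: a=17^1·(≡12), b=17^2·(≡13) mod 17; (12|17)=-1, (13|17)=+1; (−1)^{1·2·8}·(-1)^2·(+1)^1 = +1.
v=11: a=11^1·(≡5), b=11^2·(≡2) mod 11; (5|11)=+1, (2|11)=-1; (−1)^{1·2·5}·(+1)^2·(-1)^1 = -1.
(36465, 13 / ℚ) ramifies at {5, 11}: a division algebra.

[5, 11]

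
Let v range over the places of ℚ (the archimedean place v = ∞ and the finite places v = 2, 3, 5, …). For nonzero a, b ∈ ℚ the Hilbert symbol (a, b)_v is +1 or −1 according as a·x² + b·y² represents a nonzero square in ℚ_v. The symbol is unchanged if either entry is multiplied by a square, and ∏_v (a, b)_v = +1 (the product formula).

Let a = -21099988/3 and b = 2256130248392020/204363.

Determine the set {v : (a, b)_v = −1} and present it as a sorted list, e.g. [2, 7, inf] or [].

[7, 13]

(a, b) ≡ (-39, 15015) mod (ℚ^×)²; places V = {2, 3, 5, 7, 11, 13, 17, 29, 31, ∞}.
(a,b)_17: α=0, u≡7; β=2, v≡2 (mod 17); (7|17)=-1, (2|17)=+1; sign (−1)^0·-1^2·+1^0 = +1.
(a,b)_13: α=3, u≡1; β=3, v≡11 (mod 13); (1|13)=+1, (11|13)=-1; sign (−1)^0·+1^3·-1^3 = -1.
(a,b)_29: α=0, u≡2; β=-2, v≡28 (mod 29); (2|29)=-1, (28|29)=+1; sign (−1)^0·-1^-2·+1^0 = +1.
(a,b)_∞: sgn(-39)=−, sgn(15015)=+, so +1.
(a,b)_5: α=0, u≡4; β=1, v≡3 (mod 5); (4|5)=+1, (3|5)=-1; sign (−1)^0·+1^1·-1^0 = +1.
(a,b)_7: α=4, u≡6; β=5, v≡6 (mod 7); (6|7)=-1, (6|7)=-1; sign (−1)^0·-1^5·-1^4 = -1.
(a,b)_11: α=0, u≡1; β=1, v≡1 (mod 11); (1|11)=+1, (1|11)=+1; sign (−1)^0·+1^1·+1^0 = +1.
(a,b)_2: α=2, β=2; u≡1, v≡7 (mod 8); ε(u)ε(v)=0·1, αω(v)=2·0, βω(u)=2·0; sum ≡ 0  ⇒  +1.
(a,b)_31: α=0, u≡23; β=2, v≡30 (mod 31); (23|31)=-1, (30|31)=-1; sign (−1)^0·-1^2·-1^0 = +1.
(a,b)_3: α=-1, u≡2; β=-5, v≡1 (mod 3); (2|3)=-1, (1|3)=+1; sign (−1)^1·-1^-5·+1^-1 = +1.
(-39, 15015 / ℚ) ramifies at {7, 13}: a division algebra.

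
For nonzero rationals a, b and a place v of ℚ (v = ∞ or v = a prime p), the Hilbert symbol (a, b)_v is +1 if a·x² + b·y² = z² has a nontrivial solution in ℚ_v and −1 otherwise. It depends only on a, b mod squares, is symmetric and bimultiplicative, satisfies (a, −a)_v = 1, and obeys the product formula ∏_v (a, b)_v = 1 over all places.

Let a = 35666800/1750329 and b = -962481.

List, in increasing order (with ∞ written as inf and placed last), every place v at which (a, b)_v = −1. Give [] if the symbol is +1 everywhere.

[2, 19, 23, 29]

(a, b) ≡ (247, -962481) mod (ℚ^×)²; places V = {2, 3, 5, 7, 13, 19, 23, 29, 37, ∞}.
(a,b)_2: α=4, β=0; u≡7, v≡7 (mod 8); ε(u)ε(v)=1·1, αω(v)=4·0, βω(u)=0·0; sum ≡ 1  ⇒  -1.
(a,b)_7: α=-4, u≡1; β=0, v≡5 (mod 7); (1|7)=+1, (5|7)=-1; sign (−1)^0·+1^0·-1^-4 = +1.
(a,b)_37: α=0, u≡3; β=1, v≡35 (mod 37); (3|37)=+1, (35|37)=-1; sign (−1)^0·+1^1·-1^0 = +1.
(a,b)_3: α=-6, u≡1; β=1, v≡2 (mod 3); (1|3)=+1, (2|3)=-1; sign (−1)^0·+1^1·-1^-6 = +1.
(a,b)_5: α=2, u≡3; β=0, v≡4 (mod 5); (3|5)=-1, (4|5)=+1; sign (−1)^0·-1^0·+1^2 = +1.
(a,b)_13: α=1, u≡6; β=1, v≡11 (mod 13); (6|13)=-1, (11|13)=-1; sign (−1)^0·-1^1·-1^1 = +1.
(a,b)_∞: sgn(247)=+, sgn(-962481)=−, so +1.
(a,b)_29: α=0, u≡27; β=1, v≡16 (mod 29); (27|29)=-1, (16|29)=+1; sign (−1)^0·-1^1·+1^0 = -1.
(a,b)_19: α=3, u≡15; β=0, v≡2 (mod 19); (15|19)=-1, (2|19)=-1; sign (−1)^0·-1^0·-1^3 = -1.
(a,b)_23: α=0, u≡17; β=1, v≡13 (mod 23); (17|23)=-1, (13|23)=+1; sign (−1)^0·-1^1·+1^0 = -1.
Ram(247, -962481) = {2, 19, 23, 29}; no ℚ_2-point on the conic.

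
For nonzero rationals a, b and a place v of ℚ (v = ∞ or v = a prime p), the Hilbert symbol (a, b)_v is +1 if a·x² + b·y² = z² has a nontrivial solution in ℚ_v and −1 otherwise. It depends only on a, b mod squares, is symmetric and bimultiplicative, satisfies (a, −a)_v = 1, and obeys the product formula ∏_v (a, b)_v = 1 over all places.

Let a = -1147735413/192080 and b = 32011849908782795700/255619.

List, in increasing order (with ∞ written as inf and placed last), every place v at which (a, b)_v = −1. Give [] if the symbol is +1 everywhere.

[2, 5, 7, 31]

Mod squares: a ≡ -97185, b ≡ 44863. Check v ∈ {∞, 2, 3, 5, 7, 11, 13, 17, 19, 23, 29, 31, 53}.
v=13: a=13^0·(≡4), b=13^-1·(≡11) mod 13; (4|13)=+1, (11|13)=-1; (−1)^{0·-1·6}·(+1)^-1·(-1)^0 = +1.
v=∞: -97185 < 0 and 44863 > 0  ⇒  (a,b)_∞ = +1.
v=7: a=7^-4·(≡5), b=7^-1·(≡1) mod 7; (5|7)=-1, (1|7)=+1; (−1)^{-4·-1·3}·(-1)^-1·(+1)^-4 = -1.
v=19: a=19^1·(≡18), b=19^4·(≡11) mod 19; (18|19)=-1, (11|19)=+1; (−1)^{1·4·9}·(-1)^4·(+1)^1 = +1.
v=23: a=23^0·(≡1), b=23^2·(≡4) mod 23; (1|23)=+1, (4|23)=+1; (−1)^{0·2·11}·(+1)^2·(+1)^0 = +1.
v=11: a=11^1·(≡9), b=11^2·(≡4) mod 11; (9|11)=+1, (4|11)=+1; (−1)^{1·2·5}·(+1)^2·(+1)^1 = +1.
v=2: v_2(a)=-4, v_2(b)=2; units ≡ 7, 7 (mod 8); ε·ε+αω+βω = 1·1+-4·0+2·0 ≡ 1  ⇒  (a,b)_2 = -1.
v=29: a=29^0·(≡4), b=29^1·(≡2) mod 29; (4|29)=+1, (2|29)=-1; (−1)^{0·1·14}·(+1)^1·(-1)^0 = +1.
v=17: a=17^0·(≡16), b=17^1·(≡9) mod 17; (16|17)=+1, (9|17)=+1; (−1)^{0·1·8}·(+1)^1·(+1)^0 = +1.
v=31: a=31^1·(≡26), b=31^2·(≡3) mod 31; (26|31)=-1, (3|31)=-1; (−1)^{1·2·15}·(-1)^2·(-1)^1 = -1.
v=53: a=53^0·(≡52), b=53^-2·(≡6) mod 53; (52|53)=+1, (6|53)=+1; (−1)^{0·-2·26}·(+1)^-2·(+1)^0 = +1.
v=5: a=5^-1·(≡2), b=5^2·(≡2) mod 5; (2|5)=-1, (2|5)=-1; (−1)^{-1·2·2}·(-1)^2·(-1)^-1 = -1.
v=3: a=3^11·(≡2), b=3^4·(≡1) mod 3; (2|3)=-1, (1|3)=+1; (−1)^{11·4·1}·(-1)^4·(+1)^11 = +1.
Ram(-97185, 44863) = {2, 5, 7, 31}; no ℚ_2-point on the conic.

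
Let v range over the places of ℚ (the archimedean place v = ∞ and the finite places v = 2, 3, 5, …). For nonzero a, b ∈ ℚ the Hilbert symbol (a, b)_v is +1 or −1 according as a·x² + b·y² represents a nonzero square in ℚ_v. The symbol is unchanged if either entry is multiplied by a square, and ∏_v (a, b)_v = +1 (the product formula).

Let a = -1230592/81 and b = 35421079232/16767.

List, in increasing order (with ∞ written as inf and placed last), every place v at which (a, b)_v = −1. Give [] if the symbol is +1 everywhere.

Mod squares: a ≡ -4807, b ≡ 7429. Check v ∈ {∞, 2, 3, 7, 11, 17, 19, 23}.
v=23: a=23^1·(≡11), b=23^-1·(≡16) mod 23; (11|23)=-1, (16|23)=+1; (−1)^{1·-1·11}·(-1)^-1·(+1)^1 = +1.
v=17: a=17^0·(≡16), b=17^3·(≡3) mod 17; (16|17)=+1, (3|17)=-1; (−1)^{0·3·8}·(+1)^3·(-1)^0 = +1.
v=11: a=11^1·(≡5), b=11^2·(≡4) mod 11; (5|11)=+1, (4|11)=+1; (−1)^{1·2·5}·(+1)^2·(+1)^1 = +1.
v=3: a=3^-4·(≡2), b=3^-6·(≡1) mod 3; (2|3)=-1, (1|3)=+1; (−1)^{-4·-6·1}·(-1)^-6·(+1)^-4 = +1.
v=2: v_2(a)=8, v_2(b)=6; units ≡ 1, 5 (mod 8); ε·ε+αω+βω = 0·0+8·1+6·0 ≡ 0  ⇒  (a,b)_2 = +1.
v=7: a=7^0·(≡2), b=7^2·(≡2) mod 7; (2|7)=+1, (2|7)=+1; (−1)^{0·2·3}·(+1)^2·(+1)^0 = +1.
v=19: a=19^1·(≡12), b=19^1·(≡17) mod 19; (12|19)=-1, (17|19)=+1; (−1)^{1·1·9}·(-1)^1·(+1)^1 = +1.
v=∞: -4807 < 0 and 7429 > 0  ⇒  (a,b)_∞ = +1.
Ram(a, b) = ∅: the form -4807·x² + 7429·y² − z² is isotropic over every ℚ_v, so by Hasse–Minkowski it is isotropic over ℚ.

[]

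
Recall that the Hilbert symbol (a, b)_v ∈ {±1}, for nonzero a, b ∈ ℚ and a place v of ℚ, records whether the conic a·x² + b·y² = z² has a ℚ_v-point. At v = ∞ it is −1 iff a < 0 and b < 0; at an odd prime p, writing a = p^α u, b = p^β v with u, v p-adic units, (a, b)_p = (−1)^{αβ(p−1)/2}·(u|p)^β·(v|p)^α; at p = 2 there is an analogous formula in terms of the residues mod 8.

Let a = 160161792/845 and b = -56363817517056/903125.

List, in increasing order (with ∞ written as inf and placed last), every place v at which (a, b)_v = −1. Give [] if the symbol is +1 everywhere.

[5, 19]

Mod squares: a ≡ 3990, b ≡ -5. Check v ∈ {∞, 2, 3, 5, 7, 13, 17, 19}.
v=13: a=13^-2·(≡10), b=13^0·(≡8) mod 13; (10|13)=+1, (8|13)=-1; (−1)^{-2·0·6}·(+1)^0·(-1)^-2 = +1.
v=2: v_2(a)=13, v_2(b)=14; units ≡ 3, 3 (mod 8); ε·ε+αω+βω = 1·1+13·1+14·1 ≡ 0  ⇒  (a,b)_2 = +1.
v=∞: 3990 > 0 and -5 < 0  ⇒  (a,b)_∞ = +1.
v=5: a=5^-1·(≡3), b=5^-5·(≡1) mod 5; (3|5)=-1, (1|5)=+1; (−1)^{-1·-5·2}·(-1)^-5·(+1)^-1 = -1.
v=19: a=19^1·(≡1), b=19^2·(≡15) mod 19; (1|19)=+1, (15|19)=-1; (−1)^{1·2·9}·(+1)^2·(-1)^1 = -1.
v=17: a=17^0·(≡14), b=17^-2·(≡5) mod 17; (14|17)=-1, (5|17)=-1; (−1)^{0·-2·8}·(-1)^-2·(-1)^0 = +1.
v=7: a=7^3·(≡6), b=7^6·(≡1) mod 7; (6|7)=-1, (1|7)=+1; (−1)^{3·6·3}·(-1)^6·(+1)^3 = +1.
v=3: a=3^1·(≡1), b=3^4·(≡1) mod 3; (1|3)=+1, (1|3)=+1; (−1)^{1·4·1}·(+1)^4·(+1)^1 = +1.
|Ram(3990, -5)| = 2, even; anisotropic at {5, 19}.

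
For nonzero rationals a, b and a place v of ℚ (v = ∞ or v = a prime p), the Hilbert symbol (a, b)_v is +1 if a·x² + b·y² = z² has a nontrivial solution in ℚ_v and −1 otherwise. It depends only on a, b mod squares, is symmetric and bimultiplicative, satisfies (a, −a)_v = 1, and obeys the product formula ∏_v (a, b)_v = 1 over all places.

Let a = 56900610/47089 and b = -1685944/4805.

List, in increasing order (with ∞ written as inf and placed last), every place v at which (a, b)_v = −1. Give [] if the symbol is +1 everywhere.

(a, b) ≡ (37410, -12470) mod (ℚ^×)²; places V = {2, 3, 5, 7, 13, 29, 31, 43, ∞}.
(a,b)_3: α=3, u≡2; β=0, v≡1 (mod 3); (2|3)=-1, (1|3)=+1; sign (−1)^0·-1^0·+1^3 = +1.
(a,b)_31: α=-2, u≡13; β=-2, v≡23 (mod 31); (13|31)=-1, (23|31)=-1; sign (−1)^0·-1^-2·-1^-2 = +1.
(a,b)_∞: sgn(37410)=+, sgn(-12470)=−, so +1.
(a,b)_43: α=1, u≡40; β=1, v≡11 (mod 43); (40|43)=+1, (11|43)=+1; sign (−1)^1·+1^1·+1^1 = -1.
(a,b)_7: α=-2, u≡2; β=0, v≡2 (mod 7); (2|7)=+1, (2|7)=+1; sign (−1)^0·+1^0·+1^-2 = +1.
(a,b)_2: α=1, β=3; u≡1, v≡5 (mod 8); ε(u)ε(v)=0·0, αω(v)=1·1, βω(u)=3·0; sum ≡ 1  ⇒  -1.
(a,b)_29: α=1, u≡3; β=1, v≡28 (mod 29); (3|29)=-1, (28|29)=+1; sign (−1)^0·-1^1·+1^1 = -1.
(a,b)_13: α=2, u≡1; β=2, v≡1 (mod 13); (1|13)=+1, (1|13)=+1; sign (−1)^0·+1^2·+1^2 = +1.
(a,b)_5: α=1, u≡3; β=-1, v≡1 (mod 5); (3|5)=-1, (1|5)=+1; sign (−1)^0·-1^-1·+1^1 = -1.
|Ram(37410, -12470)| = 4, even; anisotropic at {2, 5, 29, 43}.

[2, 5, 29, 43]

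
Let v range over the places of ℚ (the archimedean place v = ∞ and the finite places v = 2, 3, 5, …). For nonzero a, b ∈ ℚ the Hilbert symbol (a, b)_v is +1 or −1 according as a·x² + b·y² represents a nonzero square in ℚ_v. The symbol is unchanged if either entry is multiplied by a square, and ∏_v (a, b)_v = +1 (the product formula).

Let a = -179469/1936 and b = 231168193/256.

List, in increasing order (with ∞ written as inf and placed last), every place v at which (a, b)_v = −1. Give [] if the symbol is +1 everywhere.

[23, 37]

Mod squares: a ≡ -69, b ≡ 274873. Check v ∈ {∞, 2, 3, 11, 17, 19, 23, 29, 37}.
v=37: a=37^0·(≡20), b=37^1·(≡35) mod 37; (20|37)=-1, (35|37)=-1; (−1)^{0·1·18}·(-1)^1·(-1)^0 = -1.
v=17: a=17^2·(≡13), b=17^1·(≡16) mod 17; (13|17)=+1, (16|17)=+1; (−1)^{2·1·8}·(+1)^1·(+1)^2 = +1.
v=23: a=23^1·(≡10), b=23^1·(≡7) mod 23; (10|23)=-1, (7|23)=-1; (−1)^{1·1·11}·(-1)^1·(-1)^1 = -1.
v=19: a=19^0·(≡7), b=19^1·(≡15) mod 19; (7|19)=+1, (15|19)=-1; (−1)^{0·1·9}·(+1)^1·(-1)^0 = +1.
v=∞: -69 < 0 and 274873 > 0  ⇒  (a,b)_∞ = +1.
v=29: a=29^0·(≡19), b=29^2·(≡21) mod 29; (19|29)=-1, (21|29)=-1; (−1)^{0·2·14}·(-1)^2·(-1)^0 = +1.
v=11: a=11^-2·(≡8), b=11^0·(≡1) mod 11; (8|11)=-1, (1|11)=+1; (−1)^{-2·0·5}·(-1)^0·(+1)^-2 = +1.
v=2: v_2(a)=-4, v_2(b)=-8; units ≡ 3, 1 (mod 8); ε·ε+αω+βω = 1·0+-4·0+-8·1 ≡ 0  ⇒  (a,b)_2 = +1.
v=3: a=3^3·(≡1), b=3^0·(≡1) mod 3; (1|3)=+1, (1|3)=+1; (−1)^{3·0·1}·(+1)^0·(+1)^3 = +1.
Ram(-69, 274873) = {23, 37}; no ℚ_23-point on the conic.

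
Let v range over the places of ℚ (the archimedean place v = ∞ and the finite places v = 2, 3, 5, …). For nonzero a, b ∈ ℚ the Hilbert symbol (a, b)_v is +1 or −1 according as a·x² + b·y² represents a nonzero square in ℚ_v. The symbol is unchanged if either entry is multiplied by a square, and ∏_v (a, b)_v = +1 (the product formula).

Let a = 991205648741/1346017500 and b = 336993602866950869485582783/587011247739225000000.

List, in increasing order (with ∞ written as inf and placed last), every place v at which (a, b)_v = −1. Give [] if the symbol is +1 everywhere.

[2, 23]

Mod squares: a ≡ 667, b ≡ 7. Check v ∈ {∞, 2, 3, 5, 7, 11, 17, 23, 29}.
v=29: a=29^1·(≡22), b=29^2·(≡9) mod 29; (22|29)=+1, (9|29)=+1; (−1)^{1·2·14}·(+1)^2·(+1)^1 = +1.
v=11: a=11^2·(≡6), b=11^4·(≡10) mod 11; (6|11)=-1, (10|11)=-1; (−1)^{2·4·5}·(-1)^4·(-1)^2 = +1.
v=17: a=17^-2·(≡15), b=17^-4·(≡12) mod 17; (15|17)=+1, (12|17)=-1; (−1)^{-2·-4·8}·(+1)^-4·(-1)^-2 = +1.
v=3: a=3^-4·(≡1), b=3^-12·(≡1) mod 3; (1|3)=+1, (1|3)=+1; (−1)^{-4·-12·1}·(+1)^-12·(+1)^-4 = +1.
v=5: a=5^-4·(≡2), b=5^-8·(≡3) mod 5; (2|5)=-1, (3|5)=-1; (−1)^{-4·-8·2}·(-1)^-8·(-1)^-4 = +1.
v=2: v_2(a)=-2, v_2(b)=-6; units ≡ 3, 7 (mod 8); ε·ε+αω+βω = 1·1+-2·0+-6·1 ≡ 1  ⇒  (a,b)_2 = -1.
v=∞: 667 > 0 and 7 > 0  ⇒  (a,b)_∞ = +1.
v=7: a=7^10·(≡1), b=7^23·(≡4) mod 7; (1|7)=+1, (4|7)=+1; (−1)^{10·23·3}·(+1)^23·(+1)^10 = +1.
v=23: a=23^-1·(≡16), b=23^-2·(≡20) mod 23; (16|23)=+1, (20|23)=-1; (−1)^{-1·-2·11}·(+1)^-2·(-1)^-1 = -1.
Ram(667, 7) = {2, 23}; no ℚ_2-point on the conic.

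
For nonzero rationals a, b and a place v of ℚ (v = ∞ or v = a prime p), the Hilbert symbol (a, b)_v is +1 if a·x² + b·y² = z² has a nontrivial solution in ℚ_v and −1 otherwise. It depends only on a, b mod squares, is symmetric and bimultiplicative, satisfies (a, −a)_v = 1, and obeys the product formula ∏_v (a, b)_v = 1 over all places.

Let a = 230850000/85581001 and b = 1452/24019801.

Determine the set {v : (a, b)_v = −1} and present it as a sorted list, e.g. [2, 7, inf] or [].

[5, 19]

Mod squares: a ≡ 285, b ≡ 3. Check v ∈ {∞, 2, 3, 5, 11, 13, 19, 29}.
v=3: a=3^5·(≡2), b=3^1·(≡1) mod 3; (2|3)=-1, (1|3)=+1; (−1)^{5·1·1}·(-1)^1·(+1)^5 = +1.
v=13: a=13^0·(≡9), b=13^-4·(≡1) mod 13; (9|13)=+1, (1|13)=+1; (−1)^{0·-4·6}·(+1)^-4·(+1)^0 = +1.
v=∞: 285 > 0 and 3 > 0  ⇒  (a,b)_∞ = +1.
v=2: v_2(a)=4, v_2(b)=2; units ≡ 5, 3 (mod 8); ε·ε+αω+βω = 0·1+4·1+2·1 ≡ 0  ⇒  (a,b)_2 = +1.
v=19: a=19^1·(≡8), b=19^0·(≡8) mod 19; (8|19)=-1, (8|19)=-1; (−1)^{1·0·9}·(-1)^0·(-1)^1 = -1.
v=29: a=29^-4·(≡28), b=29^-2·(≡14) mod 29; (28|29)=+1, (14|29)=-1; (−1)^{-4·-2·14}·(+1)^-2·(-1)^-4 = +1.
v=5: a=5^5·(≡2), b=5^0·(≡2) mod 5; (2|5)=-1, (2|5)=-1; (−1)^{5·0·2}·(-1)^0·(-1)^5 = -1.
v=11: a=11^-2·(≡6), b=11^2·(≡4) mod 11; (6|11)=-1, (4|11)=+1; (−1)^{-2·2·5}·(-1)^2·(+1)^-2 = +1.
(285, 3 / ℚ) ramifies at {5, 19}: a division algebra.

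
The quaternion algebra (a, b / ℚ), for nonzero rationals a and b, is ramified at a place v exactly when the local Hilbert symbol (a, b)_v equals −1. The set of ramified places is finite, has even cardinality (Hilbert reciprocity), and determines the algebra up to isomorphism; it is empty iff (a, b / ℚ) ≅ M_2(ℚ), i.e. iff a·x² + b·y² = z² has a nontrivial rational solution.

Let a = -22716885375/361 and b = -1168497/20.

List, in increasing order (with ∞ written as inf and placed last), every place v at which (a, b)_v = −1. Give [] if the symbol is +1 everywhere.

Mod squares: a ≡ -11218215, b ≡ -5365. Check v ∈ {∞, 2, 3, 5, 11, 17, 19, 29, 37, 41}.
v=41: a=41^1·(≡3), b=41^0·(≡35) mod 41; (3|41)=-1, (35|41)=-1; (−1)^{1·0·20}·(-1)^0·(-1)^1 = -1.
v=37: a=37^1·(≡14), b=37^1·(≡36) mod 37; (14|37)=-1, (36|37)=+1; (−1)^{1·1·18}·(-1)^1·(+1)^1 = -1.
v=19: a=19^-2·(≡18), b=19^0·(≡3) mod 19; (18|19)=-1, (3|19)=-1; (−1)^{-2·0·9}·(-1)^0·(-1)^-2 = +1.
v=5: a=5^3·(≡2), b=5^-1·(≡2) mod 5; (2|5)=-1, (2|5)=-1; (−1)^{3·-1·2}·(-1)^-1·(-1)^3 = +1.
v=17: a=17^1·(≡14), b=17^0·(≡5) mod 17; (14|17)=-1, (5|17)=-1; (−1)^{1·0·8}·(-1)^0·(-1)^1 = -1.
v=11: a=11^0·(≡4), b=11^2·(≡5) mod 11; (4|11)=+1, (5|11)=+1; (−1)^{0·2·5}·(+1)^2·(+1)^0 = +1.
v=∞: -11218215 < 0 and -5365 < 0  ⇒  (a,b)_∞ = -1.
v=29: a=29^1·(≡6), b=29^1·(≡11) mod 29; (6|29)=+1, (11|29)=-1; (−1)^{1·1·14}·(+1)^1·(-1)^1 = -1.
v=3: a=3^5·(≡2), b=3^2·(≡2) mod 3; (2|3)=-1, (2|3)=-1; (−1)^{5·2·1}·(-1)^2·(-1)^5 = -1.
v=2: v_2(a)=0, v_2(b)=-2; units ≡ 1, 3 (mod 8); ε·ε+αω+βω = 0·1+0·1+-2·0 ≡ 0  ⇒  (a,b)_2 = +1.
(-11218215, -5365 / ℚ) ramifies at {3, 17, 29, 37, 41, ∞}: a division algebra.

[3, 17, 29, 37, 41, inf]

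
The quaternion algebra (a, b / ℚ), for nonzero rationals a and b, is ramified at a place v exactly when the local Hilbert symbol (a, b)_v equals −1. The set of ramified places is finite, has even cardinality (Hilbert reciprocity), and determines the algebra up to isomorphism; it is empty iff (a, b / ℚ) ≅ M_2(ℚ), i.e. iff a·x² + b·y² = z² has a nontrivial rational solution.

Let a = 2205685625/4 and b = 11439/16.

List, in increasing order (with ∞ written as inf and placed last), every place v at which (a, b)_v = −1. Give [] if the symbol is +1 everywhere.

(a, b) ≡ (3529097, 1271) mod (ℚ^×)²; places V = {2, 3, 5, 11, 13, 23, 29, 31, 37, 41, ∞}.
(a,b)_2: α=-2, β=-4; u≡1, v≡7 (mod 8); ε(u)ε(v)=0·1, αω(v)=-2·0, βω(u)=-4·0; sum ≡ 0  ⇒  +1.
(a,b)_31: α=0, u≡17; β=1, v≡25 (mod 31); (17|31)=-1, (25|31)=+1; sign (−1)^0·-1^1·+1^0 = -1.
(a,b)_11: α=1, u≡5; β=0, v≡2 (mod 11); (5|11)=+1, (2|11)=-1; sign (−1)^0·+1^0·-1^1 = -1.
(a,b)_37: α=1, u≡5; β=0, v≡5 (mod 37); (5|37)=-1, (5|37)=-1; sign (−1)^0·-1^0·-1^1 = -1.
(a,b)_∞: sgn(3529097)=+, sgn(1271)=+, so +1.
(a,b)_3: α=0, u≡2; β=2, v≡2 (mod 3); (2|3)=-1, (2|3)=-1; sign (−1)^0·-1^2·-1^0 = +1.
(a,b)_5: α=4, u≡3; β=0, v≡4 (mod 5); (3|5)=-1, (4|5)=+1; sign (−1)^0·-1^0·+1^4 = +1.
(a,b)_13: α=1, u≡4; β=0, v≡4 (mod 13); (4|13)=+1, (4|13)=+1; sign (−1)^0·+1^0·+1^1 = +1.
(a,b)_29: α=1, u≡7; β=0, v≡28 (mod 29); (7|29)=+1, (28|29)=+1; sign (−1)^0·+1^0·+1^1 = +1.
(a,b)_23: α=1, u≡6; β=0, v≡12 (mod 23); (6|23)=+1, (12|23)=+1; sign (−1)^0·+1^0·+1^1 = +1.
(a,b)_41: α=0, u≡14; β=1, v≡20 (mod 41); (14|41)=-1, (20|41)=+1; sign (−1)^0·-1^1·+1^0 = -1.
|Ram(3529097, 1271)| = 4, even; anisotropic at {11, 31, 37, 41}.

[11, 31, 37, 41]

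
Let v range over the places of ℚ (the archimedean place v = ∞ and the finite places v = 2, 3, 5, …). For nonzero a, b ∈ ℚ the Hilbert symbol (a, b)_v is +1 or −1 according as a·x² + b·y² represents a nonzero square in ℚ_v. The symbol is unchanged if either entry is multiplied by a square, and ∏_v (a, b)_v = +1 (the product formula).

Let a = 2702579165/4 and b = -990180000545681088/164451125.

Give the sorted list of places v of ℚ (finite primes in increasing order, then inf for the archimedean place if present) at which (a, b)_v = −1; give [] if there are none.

(a, b) ≡ (77285, -96135) mod (ℚ^×)²; places V = {2, 3, 5, 11, 13, 17, 29, 31, 37, 41, ∞}.
(a,b)_29: α=1, u≡11; β=1, v≡7 (mod 29); (11|29)=-1, (7|29)=+1; sign (−1)^0·-1^1·+1^1 = -1.
(a,b)_∞: sgn(77285)=+, sgn(-96135)=−, so +1.
(a,b)_41: α=1, u≡1; β=2, v≡9 (mod 41); (1|41)=+1, (9|41)=+1; sign (−1)^0·+1^2·+1^1 = +1.
(a,b)_3: α=0, u≡2; β=5, v≡1 (mod 3); (2|3)=-1, (1|3)=+1; sign (−1)^0·-1^5·+1^0 = -1.
(a,b)_13: α=1, u≡12; β=3, v≡7 (mod 13); (12|13)=+1, (7|13)=-1; sign (−1)^0·+1^3·-1^1 = -1.
(a,b)_37: α=0, u≡29; β=-2, v≡3 (mod 37); (29|37)=-1, (3|37)=+1; sign (−1)^0·-1^-2·+1^0 = +1.
(a,b)_5: α=1, u≡2; β=-3, v≡3 (mod 5); (2|5)=-1, (3|5)=-1; sign (−1)^0·-1^-3·-1^1 = +1.
(a,b)_2: α=-2, β=6; u≡5, v≡1 (mod 8); ε(u)ε(v)=0·0, αω(v)=-2·0, βω(u)=6·1; sum ≡ 0  ⇒  +1.
(a,b)_31: α=0, u≡16; β=-2, v≡13 (mod 31); (16|31)=+1, (13|31)=-1; sign (−1)^0·+1^-2·-1^0 = +1.
(a,b)_17: α=2, u≡10; β=3, v≡7 (mod 17); (10|17)=-1, (7|17)=-1; sign (−1)^0·-1^3·-1^2 = -1.
(a,b)_11: α=2, u≡2; β=2, v≡9 (mod 11); (2|11)=-1, (9|11)=+1; sign (−1)^0·-1^2·+1^2 = +1.
|Ram(77285, -96135)| = 4, even; anisotropic at {3, 13, 17, 29}.

[3, 13, 17, 29]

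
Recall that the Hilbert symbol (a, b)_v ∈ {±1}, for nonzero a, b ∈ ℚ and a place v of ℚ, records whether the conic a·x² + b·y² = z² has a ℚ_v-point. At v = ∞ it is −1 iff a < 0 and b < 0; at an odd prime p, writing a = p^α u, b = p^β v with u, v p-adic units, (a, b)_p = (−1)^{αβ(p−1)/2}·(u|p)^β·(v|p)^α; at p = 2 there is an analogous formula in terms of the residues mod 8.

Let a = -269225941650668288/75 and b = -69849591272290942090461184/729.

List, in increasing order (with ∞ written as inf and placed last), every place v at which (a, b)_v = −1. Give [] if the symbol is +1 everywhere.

[3, 13, 19, 31, 47, inf]

(a, b) ≡ (-83049, -17719) mod (ℚ^×)²; places V = {2, 3, 5, 11, 13, 19, 29, 31, 47, ∞}.
(a,b)_19: α=1, u≡14; β=2, v≡18 (mod 19); (14|19)=-1, (18|19)=-1; sign (−1)^0·-1^2·-1^1 = -1.
(a,b)_11: α=2, u≡9; β=0, v≡8 (mod 11); (9|11)=+1, (8|11)=-1; sign (−1)^0·+1^0·-1^2 = +1.
(a,b)_∞: sgn(-83049)=−, sgn(-17719)=−, so -1.
(a,b)_31: α=1, u≡19; β=2, v≡11 (mod 31); (19|31)=+1, (11|31)=-1; sign (−1)^0·+1^2·-1^1 = -1.
(a,b)_5: α=-2, u≡4; β=0, v≡4 (mod 5); (4|5)=+1, (4|5)=+1; sign (−1)^0·+1^0·+1^-2 = +1.
(a,b)_13: α=2, u≡2; β=3, v≡8 (mod 13); (2|13)=-1, (8|13)=-1; sign (−1)^0·-1^3·-1^2 = -1.
(a,b)_2: α=8, β=14; u≡7, v≡1 (mod 8); ε(u)ε(v)=1·0, αω(v)=8·0, βω(u)=14·0; sum ≡ 0  ⇒  +1.
(a,b)_3: α=-1, u≡1; β=-6, v≡2 (mod 3); (1|3)=+1, (2|3)=-1; sign (−1)^0·+1^-6·-1^-1 = -1.
(a,b)_47: α=3, u≡46; β=5, v≡15 (mod 47); (46|47)=-1, (15|47)=-1; sign (−1)^1·-1^5·-1^3 = -1.
(a,b)_29: α=2, u≡13; β=3, v≡27 (mod 29); (13|29)=+1, (27|29)=-1; sign (−1)^0·+1^3·-1^2 = +1.
|Ram(-83049, -17719)| = 6, even; anisotropic at {3, 13, 19, 31, 47, ∞}.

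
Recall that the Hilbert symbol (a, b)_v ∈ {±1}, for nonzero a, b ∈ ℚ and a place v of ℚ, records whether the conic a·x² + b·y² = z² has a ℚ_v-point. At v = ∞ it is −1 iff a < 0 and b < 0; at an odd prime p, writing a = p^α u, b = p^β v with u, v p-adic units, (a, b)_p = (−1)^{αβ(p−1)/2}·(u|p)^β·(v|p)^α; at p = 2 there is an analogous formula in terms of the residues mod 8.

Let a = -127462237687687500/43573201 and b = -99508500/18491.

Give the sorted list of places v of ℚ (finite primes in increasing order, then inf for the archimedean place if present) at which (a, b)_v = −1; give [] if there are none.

(a, b) ≡ (-3, -15015) mod (ℚ^×)²; places V = {2, 3, 5, 7, 11, 13, 23, 29, 41, ∞}.
(a,b)_∞: sgn(-3)=−, sgn(-15015)=−, so -1.
(a,b)_23: α=-2, u≡14; β=0, v≡12 (mod 23); (14|23)=-1, (12|23)=+1; sign (−1)^0·-1^0·+1^-2 = +1.
(a,b)_13: α=2, u≡4; β=1, v≡6 (mod 13); (4|13)=+1, (6|13)=-1; sign (−1)^0·+1^1·-1^2 = +1.
(a,b)_5: α=6, u≡3; β=3, v≡2 (mod 5); (3|5)=-1, (2|5)=-1; sign (−1)^0·-1^3·-1^6 = -1.
(a,b)_11: α=0, u≡7; β=-1, v≡7 (mod 11); (7|11)=-1, (7|11)=-1; sign (−1)^0·-1^-1·-1^0 = -1.
(a,b)_2: α=2, β=2; u≡5, v≡1 (mod 8); ε(u)ε(v)=0·0, αω(v)=2·0, βω(u)=2·1; sum ≡ 0  ⇒  +1.
(a,b)_7: α=-2, u≡1; β=1, v≡4 (mod 7); (1|7)=+1, (4|7)=+1; sign (−1)^0·+1^1·+1^-2 = +1.
(a,b)_29: α=2, u≡14; β=0, v≡20 (mod 29); (14|29)=-1, (20|29)=+1; sign (−1)^0·-1^0·+1^2 = +1.
(a,b)_3: α=15, u≡2; β=7, v≡2 (mod 3); (2|3)=-1, (2|3)=-1; sign (−1)^1·-1^7·-1^15 = -1.
(a,b)_41: α=-2, u≡38; β=-2, v≡9 (mod 41); (38|41)=-1, (9|41)=+1; sign (−1)^0·-1^-2·+1^-2 = +1.
Ram(-3, -15015) = {3, 5, 11, ∞}; no ℚ_3-point on the conic.

[3, 5, 11, inf]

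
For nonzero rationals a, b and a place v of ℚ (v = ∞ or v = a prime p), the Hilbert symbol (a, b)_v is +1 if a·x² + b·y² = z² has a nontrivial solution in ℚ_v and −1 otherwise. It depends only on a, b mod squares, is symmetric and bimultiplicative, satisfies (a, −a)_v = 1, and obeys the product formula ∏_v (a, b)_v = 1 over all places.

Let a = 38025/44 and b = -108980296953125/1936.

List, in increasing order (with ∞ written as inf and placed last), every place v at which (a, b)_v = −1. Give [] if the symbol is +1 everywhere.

Mod squares: a ≡ 11, b ≡ -5. Check v ∈ {∞, 2, 3, 5, 11, 13, 17}.
v=5: a=5^2·(≡4), b=5^7·(≡4) mod 5; (4|5)=+1, (4|5)=+1; (−1)^{2·7·2}·(+1)^7·(+1)^2 = +1.
v=3: a=3^2·(≡2), b=3^0·(≡1) mod 3; (2|3)=-1, (1|3)=+1; (−1)^{2·0·1}·(-1)^0·(+1)^2 = +1.
v=17: a=17^0·(≡3), b=17^2·(≡12) mod 17; (3|17)=-1, (12|17)=-1; (−1)^{0·2·8}·(-1)^2·(-1)^0 = +1.
v=13: a=13^2·(≡6), b=13^6·(≡11) mod 13; (6|13)=-1, (11|13)=-1; (−1)^{2·6·6}·(-1)^6·(-1)^2 = +1.
v=∞: 11 > 0 and -5 < 0  ⇒  (a,b)_∞ = +1.
v=2: v_2(a)=-2, v_2(b)=-4; units ≡ 3, 3 (mod 8); ε·ε+αω+βω = 1·1+-2·1+-4·1 ≡ 1  ⇒  (a,b)_2 = -1.
v=11: a=11^-1·(≡5), b=11^-2·(≡8) mod 11; (5|11)=+1, (8|11)=-1; (−1)^{-1·-2·5}·(+1)^-2·(-1)^-1 = -1.
Ram(11, -5) = {2, 11}; no ℚ_2-point on the conic.

[2, 11]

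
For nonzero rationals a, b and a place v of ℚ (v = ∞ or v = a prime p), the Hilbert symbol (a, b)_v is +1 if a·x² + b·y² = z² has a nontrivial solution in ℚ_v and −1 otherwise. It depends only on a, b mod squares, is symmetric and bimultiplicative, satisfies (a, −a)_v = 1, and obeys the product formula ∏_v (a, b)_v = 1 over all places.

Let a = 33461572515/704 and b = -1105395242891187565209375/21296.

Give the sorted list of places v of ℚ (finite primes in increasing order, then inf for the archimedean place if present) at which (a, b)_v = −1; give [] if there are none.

Mod squares: a ≡ 153301665, b ≡ -2365. Check v ∈ {∞, 2, 3, 5, 7, 11, 17, 31, 41, 43}.
v=∞: 153301665 > 0 and -2365 < 0  ⇒  (a,b)_∞ = +1.
v=3: a=3^1·(≡1), b=3^4·(≡2) mod 3; (1|3)=+1, (2|3)=-1; (−1)^{1·4·1}·(+1)^4·(-1)^1 = -1.
v=41: a=41^1·(≡6), b=41^2·(≡13) mod 41; (6|41)=-1, (13|41)=-1; (−1)^{1·2·20}·(-1)^2·(-1)^1 = -1.
v=7: a=7^4·(≡3), b=7^6·(≡4) mod 7; (3|7)=-1, (4|7)=+1; (−1)^{4·6·3}·(-1)^6·(+1)^4 = +1.
v=5: a=5^1·(≡2), b=5^5·(≡3) mod 5; (2|5)=-1, (3|5)=-1; (−1)^{1·5·2}·(-1)^5·(-1)^1 = +1.
v=31: a=31^1·(≡16), b=31^2·(≡13) mod 31; (16|31)=+1, (13|31)=-1; (−1)^{1·2·15}·(+1)^2·(-1)^1 = -1.
v=2: v_2(a)=-6, v_2(b)=-4; units ≡ 1, 3 (mod 8); ε·ε+αω+βω = 0·1+-6·1+-4·0 ≡ 0  ⇒  (a,b)_2 = +1.
v=17: a=17^1·(≡12), b=17^2·(≡16) mod 17; (12|17)=-1, (16|17)=+1; (−1)^{1·2·8}·(-1)^2·(+1)^1 = +1.
v=11: a=11^-1·(≡7), b=11^-3·(≡9) mod 11; (7|11)=-1, (9|11)=+1; (−1)^{-1·-3·5}·(-1)^-3·(+1)^-1 = +1.
v=43: a=43^1·(≡10), b=43^3·(≡16) mod 43; (10|43)=+1, (16|43)=+1; (−1)^{1·3·21}·(+1)^3·(+1)^1 = -1.
(153301665, -2365 / ℚ) ramifies at {3, 31, 41, 43}: a division algebra.

[3, 31, 41, 43]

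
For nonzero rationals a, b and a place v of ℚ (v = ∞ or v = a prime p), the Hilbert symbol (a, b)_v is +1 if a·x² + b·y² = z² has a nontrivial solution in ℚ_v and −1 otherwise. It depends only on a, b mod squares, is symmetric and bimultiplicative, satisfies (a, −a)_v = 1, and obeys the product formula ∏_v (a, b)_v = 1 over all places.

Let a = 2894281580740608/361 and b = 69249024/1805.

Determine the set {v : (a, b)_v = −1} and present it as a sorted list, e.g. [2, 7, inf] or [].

Mod squares: a ≡ 102, b ≡ 130. Check v ∈ {∞, 2, 3, 5, 13, 17, 19}.
v=5: a=5^0·(≡3), b=5^-1·(≡4) mod 5; (3|5)=-1, (4|5)=+1; (−1)^{0·-1·2}·(-1)^-1·(+1)^0 = -1.
v=19: a=19^-2·(≡11), b=19^-2·(≡17) mod 19; (11|19)=+1, (17|19)=+1; (−1)^{-2·-2·9}·(+1)^-2·(+1)^-2 = +1.
v=∞: 102 > 0 and 130 > 0  ⇒  (a,b)_∞ = +1.
v=13: a=13^0·(≡11), b=13^1·(≡3) mod 13; (11|13)=-1, (3|13)=+1; (−1)^{0·1·6}·(-1)^1·(+1)^0 = -1.
v=17: a=17^5·(≡7), b=17^2·(≡6) mod 17; (7|17)=-1, (6|17)=-1; (−1)^{5·2·8}·(-1)^2·(-1)^5 = -1.
v=3: a=3^5·(≡1), b=3^2·(≡1) mod 3; (1|3)=+1, (1|3)=+1; (−1)^{5·2·1}·(+1)^2·(+1)^5 = +1.
v=2: v_2(a)=23, v_2(b)=11; units ≡ 3, 1 (mod 8); ε·ε+αω+βω = 1·0+23·0+11·1 ≡ 1  ⇒  (a,b)_2 = -1.
Ram(102, 130) = {2, 5, 13, 17}; no ℚ_2-point on the conic.

[2, 5, 13, 17]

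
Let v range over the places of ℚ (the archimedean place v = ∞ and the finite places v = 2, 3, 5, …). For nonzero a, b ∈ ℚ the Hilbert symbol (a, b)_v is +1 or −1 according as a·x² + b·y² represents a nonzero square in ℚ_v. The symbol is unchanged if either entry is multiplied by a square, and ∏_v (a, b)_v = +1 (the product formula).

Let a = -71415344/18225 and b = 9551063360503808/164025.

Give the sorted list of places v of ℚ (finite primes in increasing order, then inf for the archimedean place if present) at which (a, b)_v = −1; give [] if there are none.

[2, 43]

(a, b) ≡ (-11, 98642) mod (ℚ^×)²; places V = {2, 3, 5, 7, 11, 13, 17, 31, 37, 43, ∞}.
(a,b)_3: α=-6, u≡1; β=-8, v≡2 (mod 3); (1|3)=+1, (2|3)=-1; sign (−1)^0·+1^-8·-1^-6 = +1.
(a,b)_11: α=1, u≡8; β=2, v≡9 (mod 11); (8|11)=-1, (9|11)=+1; sign (−1)^0·-1^2·+1^1 = +1.
(a,b)_∞: sgn(-11)=−, sgn(98642)=+, so +1.
(a,b)_31: α=0, u≡8; β=1, v≡4 (mod 31); (8|31)=+1, (4|31)=+1; sign (−1)^0·+1^1·+1^0 = +1.
(a,b)_2: α=4, β=15; u≡5, v≡1 (mod 8); ε(u)ε(v)=0·0, αω(v)=4·0, βω(u)=15·1; sum ≡ 1  ⇒  -1.
(a,b)_13: α=2, u≡11; β=2, v≡2 (mod 13); (11|13)=-1, (2|13)=-1; sign (−1)^0·-1^2·-1^2 = +1.
(a,b)_5: α=-2, u≡4; β=-2, v≡3 (mod 5); (4|5)=+1, (3|5)=-1; sign (−1)^0·+1^-2·-1^-2 = +1.
(a,b)_37: α=0, u≡1; β=1, v≡2 (mod 37); (1|37)=+1, (2|37)=-1; sign (−1)^0·+1^1·-1^0 = +1.
(a,b)_43: α=0, u≡12; β=1, v≡1 (mod 43); (12|43)=-1, (1|43)=+1; sign (−1)^0·-1^1·+1^0 = -1.
(a,b)_17: α=0, u≡7; β=2, v≡9 (mod 17); (7|17)=-1, (9|17)=+1; sign (−1)^0·-1^2·+1^0 = +1.
(a,b)_7: α=4, u≡5; β=0, v≡3 (mod 7); (5|7)=-1, (3|7)=-1; sign (−1)^0·-1^0·-1^4 = +1.
|Ram(-11, 98642)| = 2, even; anisotropic at {2, 43}.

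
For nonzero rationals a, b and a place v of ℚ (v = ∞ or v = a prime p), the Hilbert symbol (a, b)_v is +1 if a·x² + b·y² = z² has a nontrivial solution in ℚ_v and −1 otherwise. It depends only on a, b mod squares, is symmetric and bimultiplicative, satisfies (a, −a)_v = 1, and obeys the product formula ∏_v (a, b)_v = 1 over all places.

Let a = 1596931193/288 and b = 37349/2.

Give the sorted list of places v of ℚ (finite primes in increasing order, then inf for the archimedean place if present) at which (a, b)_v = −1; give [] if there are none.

Mod squares: a ≡ 111826, b ≡ 442. Check v ∈ {∞, 2, 3, 11, 13, 17, 23}.
v=2: v_2(a)=-5, v_2(b)=-1; units ≡ 1, 5 (mod 8); ε·ε+αω+βω = 0·0+-5·1+-1·0 ≡ 1  ⇒  (a,b)_2 = -1.
v=∞: 111826 > 0 and 442 > 0  ⇒  (a,b)_∞ = +1.
v=23: a=23^1·(≡1), b=23^0·(≡10) mod 23; (1|23)=+1, (10|23)=-1; (−1)^{1·0·11}·(+1)^0·(-1)^1 = -1.
v=17: a=17^1·(≡9), b=17^1·(≡2) mod 17; (9|17)=+1, (2|17)=+1; (−1)^{1·1·8}·(+1)^1·(+1)^1 = +1.
v=3: a=3^-2·(≡1), b=3^0·(≡1) mod 3; (1|3)=+1, (1|3)=+1; (−1)^{-2·0·1}·(+1)^0·(+1)^-2 = +1.
v=13: a=13^5·(≡12), b=13^3·(≡2) mod 13; (12|13)=+1, (2|13)=-1; (−1)^{5·3·6}·(+1)^3·(-1)^5 = -1.
v=11: a=11^1·(≡8), b=11^0·(≡2) mod 11; (8|11)=-1, (2|11)=-1; (−1)^{1·0·5}·(-1)^0·(-1)^1 = -1.
|Ram(111826, 442)| = 4, even; anisotropic at {2, 11, 13, 23}.

[2, 11, 13, 23]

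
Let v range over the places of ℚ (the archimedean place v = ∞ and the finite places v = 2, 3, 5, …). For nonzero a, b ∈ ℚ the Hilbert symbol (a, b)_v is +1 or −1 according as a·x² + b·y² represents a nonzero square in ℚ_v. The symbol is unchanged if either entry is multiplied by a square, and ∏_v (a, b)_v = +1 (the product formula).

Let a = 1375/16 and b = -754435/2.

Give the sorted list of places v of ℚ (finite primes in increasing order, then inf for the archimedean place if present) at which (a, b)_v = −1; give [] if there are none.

[29, 43]

(a, b) ≡ (55, -12470) mod (ℚ^×)²; places V = {2, 5, 11, 29, 43, ∞}.
(a,b)_∞: sgn(55)=+, sgn(-12470)=−, so +1.
(a,b)_11: α=1, u≡3; β=2, v≡1 (mod 11); (3|11)=+1, (1|11)=+1; sign (−1)^0·+1^2·+1^1 = +1.
(a,b)_29: α=0, u≡8; β=1, v≡28 (mod 29); (8|29)=-1, (28|29)=+1; sign (−1)^0·-1^1·+1^0 = -1.
(a,b)_43: α=0, u≡8; β=1, v≡21 (mod 43); (8|43)=-1, (21|43)=+1; sign (−1)^0·-1^1·+1^0 = -1.
(a,b)_2: α=-4, β=-1; u≡7, v≡5 (mod 8); ε(u)ε(v)=1·0, αω(v)=-4·1, βω(u)=-1·0; sum ≡ 0  ⇒  +1.
(a,b)_5: α=3, u≡1; β=1, v≡4 (mod 5); (1|5)=+1, (4|5)=+1; sign (−1)^0·+1^1·+1^3 = +1.
Ram(55, -12470) = {29, 43}; no ℚ_29-point on the conic.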